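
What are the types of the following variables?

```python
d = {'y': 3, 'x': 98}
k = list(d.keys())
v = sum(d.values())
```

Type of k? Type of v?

list(...) returns list; sum of int values returns int

list, int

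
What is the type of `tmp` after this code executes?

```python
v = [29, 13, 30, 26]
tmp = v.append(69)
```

list.append() returns None (mutates in place)

NoneType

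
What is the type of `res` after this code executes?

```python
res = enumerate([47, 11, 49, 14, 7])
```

enumerate() returns an enumerate iterator object

enumerate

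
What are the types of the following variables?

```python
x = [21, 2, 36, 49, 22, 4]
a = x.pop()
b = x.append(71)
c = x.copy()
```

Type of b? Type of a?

list.append() returns None; list.pop() returns the element (int)

NoneType, int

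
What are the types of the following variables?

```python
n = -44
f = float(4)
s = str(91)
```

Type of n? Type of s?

n is int; s is str

int, str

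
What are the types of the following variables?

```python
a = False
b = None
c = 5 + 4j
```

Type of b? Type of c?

b is NoneType; c is complex

NoneType, complex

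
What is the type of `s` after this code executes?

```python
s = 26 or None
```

'or' returns first truthy value (26, int)

int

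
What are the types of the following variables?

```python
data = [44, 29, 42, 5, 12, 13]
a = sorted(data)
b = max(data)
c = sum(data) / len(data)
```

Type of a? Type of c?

sorted() returns list; int / int returns float

list, float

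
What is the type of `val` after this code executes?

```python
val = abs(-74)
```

abs() of int returns int

int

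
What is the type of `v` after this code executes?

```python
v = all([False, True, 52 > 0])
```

all() returns bool

bool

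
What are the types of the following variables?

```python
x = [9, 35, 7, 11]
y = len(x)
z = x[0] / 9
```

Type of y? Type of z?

len() returns int; int / int returns float

int, float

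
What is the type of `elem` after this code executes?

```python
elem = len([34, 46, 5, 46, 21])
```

len() always returns int

int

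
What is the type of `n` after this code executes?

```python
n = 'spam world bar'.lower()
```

str.lower() returns str

str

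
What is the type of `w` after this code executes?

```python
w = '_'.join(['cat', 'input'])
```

str.join() returns str

str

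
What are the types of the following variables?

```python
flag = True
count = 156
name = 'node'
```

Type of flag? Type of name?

flag is bool; name is str

bool, str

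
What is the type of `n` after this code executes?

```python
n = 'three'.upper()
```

str.upper() returns str

str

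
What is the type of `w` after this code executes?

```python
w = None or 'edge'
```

'or' with None returns the other value ('edge', str)

str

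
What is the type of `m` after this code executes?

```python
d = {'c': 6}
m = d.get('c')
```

dict.get() returns the value (int) when key is found

int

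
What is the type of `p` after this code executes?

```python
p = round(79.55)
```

round() with no ndigits arg returns int

int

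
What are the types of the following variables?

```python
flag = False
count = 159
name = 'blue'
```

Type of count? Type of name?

count is int; name is str

int, str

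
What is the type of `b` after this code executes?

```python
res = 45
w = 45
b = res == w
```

Equality comparison returns bool

bool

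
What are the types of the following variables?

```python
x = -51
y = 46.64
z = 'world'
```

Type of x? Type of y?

x is int; y is float

int, float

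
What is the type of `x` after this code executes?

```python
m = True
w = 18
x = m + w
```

bool + int returns int (True is 1, so 1 + 18 = 19)

int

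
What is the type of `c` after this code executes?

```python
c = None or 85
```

'or' with None returns the other value (85, int)

int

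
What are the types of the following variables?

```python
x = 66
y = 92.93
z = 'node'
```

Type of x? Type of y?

x is int; y is float

int, float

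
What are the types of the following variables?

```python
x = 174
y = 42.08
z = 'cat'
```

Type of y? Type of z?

y is float; z is str

float, str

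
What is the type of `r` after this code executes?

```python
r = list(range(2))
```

list(range(...)) returns list

list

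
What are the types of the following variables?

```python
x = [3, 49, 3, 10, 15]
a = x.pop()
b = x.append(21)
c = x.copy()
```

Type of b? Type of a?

list.append() returns None; list.pop() returns the element (int)

NoneType, int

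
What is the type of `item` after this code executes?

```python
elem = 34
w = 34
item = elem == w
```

Equality comparison returns bool

bool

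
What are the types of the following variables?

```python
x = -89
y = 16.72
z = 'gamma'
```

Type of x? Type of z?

x is int; z is str

int, str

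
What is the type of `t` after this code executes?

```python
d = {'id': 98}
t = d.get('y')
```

dict.get() returns None when key 'y' is not found and no default given

NoneType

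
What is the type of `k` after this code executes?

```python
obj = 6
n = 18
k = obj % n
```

int % int returns int (6 % 18 = 6)

int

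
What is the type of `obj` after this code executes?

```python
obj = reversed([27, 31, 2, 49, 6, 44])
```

reversed() on a list returns a list_reverseiterator

list_reverseiterator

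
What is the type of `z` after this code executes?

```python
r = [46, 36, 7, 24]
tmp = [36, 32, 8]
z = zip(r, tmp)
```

zip() returns a zip iterator object

zip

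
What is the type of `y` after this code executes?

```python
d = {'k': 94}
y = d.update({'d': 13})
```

dict.update() returns None

NoneType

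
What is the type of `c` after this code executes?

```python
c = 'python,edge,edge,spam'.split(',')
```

str.split() returns list

list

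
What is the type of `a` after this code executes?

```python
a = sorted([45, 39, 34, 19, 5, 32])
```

sorted() always returns list

list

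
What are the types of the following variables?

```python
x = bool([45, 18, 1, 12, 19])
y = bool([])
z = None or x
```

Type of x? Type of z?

bool() returns bool; None or <bool> returns the bool

bool, bool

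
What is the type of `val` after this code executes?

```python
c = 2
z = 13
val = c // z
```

int // int returns int (2 // 13 = 0)

int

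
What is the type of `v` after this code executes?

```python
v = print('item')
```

print() returns None

NoneType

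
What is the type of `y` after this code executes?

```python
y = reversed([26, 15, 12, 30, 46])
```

reversed() on a list returns a list_reverseiterator

list_reverseiterator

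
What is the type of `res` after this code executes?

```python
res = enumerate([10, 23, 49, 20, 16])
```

enumerate() returns an enumerate iterator object

enumerate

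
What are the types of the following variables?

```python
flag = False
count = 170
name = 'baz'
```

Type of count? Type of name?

count is int; name is str

int, str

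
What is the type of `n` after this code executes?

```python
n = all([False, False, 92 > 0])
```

all() returns bool

bool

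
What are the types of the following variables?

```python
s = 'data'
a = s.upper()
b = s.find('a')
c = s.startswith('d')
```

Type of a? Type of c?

str.upper() returns str; str.startswith() returns bool

str, bool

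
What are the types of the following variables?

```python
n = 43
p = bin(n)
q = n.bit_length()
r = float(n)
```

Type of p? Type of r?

bin() returns str; float() returns float

str, float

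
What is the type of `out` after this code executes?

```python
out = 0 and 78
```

'and' returns the first falsy value (0, which is int)

int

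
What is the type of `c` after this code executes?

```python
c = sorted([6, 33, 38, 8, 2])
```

sorted() always returns list

list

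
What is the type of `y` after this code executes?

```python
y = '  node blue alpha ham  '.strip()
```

str.strip() returns str

str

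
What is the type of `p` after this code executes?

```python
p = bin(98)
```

bin() returns str representation

str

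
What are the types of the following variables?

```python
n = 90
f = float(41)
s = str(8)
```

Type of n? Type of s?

n is int; s is str

int, str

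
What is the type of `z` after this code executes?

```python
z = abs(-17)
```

abs() of int returns int

int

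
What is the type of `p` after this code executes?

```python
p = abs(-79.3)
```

abs() of float returns float

float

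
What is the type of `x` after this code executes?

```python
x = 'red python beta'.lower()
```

str.lower() returns str

str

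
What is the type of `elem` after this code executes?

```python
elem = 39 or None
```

'or' returns first truthy value (39, int)

int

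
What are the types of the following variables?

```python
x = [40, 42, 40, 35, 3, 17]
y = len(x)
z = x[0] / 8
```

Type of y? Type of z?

len() returns int; int / int returns float

int, float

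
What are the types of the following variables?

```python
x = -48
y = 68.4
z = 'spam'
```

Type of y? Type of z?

y is float; z is str

float, str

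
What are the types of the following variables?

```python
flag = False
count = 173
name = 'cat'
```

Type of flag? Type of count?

flag is bool; count is int

bool, int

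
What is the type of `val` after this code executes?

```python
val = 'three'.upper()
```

str.upper() returns str

str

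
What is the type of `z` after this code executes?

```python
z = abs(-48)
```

abs() of int returns int

int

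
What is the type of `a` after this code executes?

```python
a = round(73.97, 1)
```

round() with ndigits arg returns float

float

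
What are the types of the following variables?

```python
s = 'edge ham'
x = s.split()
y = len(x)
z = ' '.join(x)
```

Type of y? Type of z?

len() returns int; str.join() returns str

int, str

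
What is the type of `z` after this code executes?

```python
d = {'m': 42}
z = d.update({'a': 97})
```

dict.update() returns None

NoneType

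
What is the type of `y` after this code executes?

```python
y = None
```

None has type NoneType

NoneType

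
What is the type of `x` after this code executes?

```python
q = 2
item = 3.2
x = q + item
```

int + float returns float (2 + 3.2 = 5.2)

float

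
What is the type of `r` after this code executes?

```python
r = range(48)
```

range() returns a range object

range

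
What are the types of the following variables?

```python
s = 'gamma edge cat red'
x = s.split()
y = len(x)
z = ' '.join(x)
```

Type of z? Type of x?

str.join() returns str; str.split() returns list

str, list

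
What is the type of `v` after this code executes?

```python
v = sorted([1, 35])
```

sorted() always returns list

list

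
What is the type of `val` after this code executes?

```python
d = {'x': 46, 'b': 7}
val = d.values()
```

.values() returns a dict_values view object

dict_values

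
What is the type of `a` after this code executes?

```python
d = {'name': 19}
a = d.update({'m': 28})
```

dict.update() returns None

NoneType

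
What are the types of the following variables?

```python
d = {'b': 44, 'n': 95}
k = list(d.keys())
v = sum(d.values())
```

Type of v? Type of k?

sum of int values returns int; list(...) returns list

int, list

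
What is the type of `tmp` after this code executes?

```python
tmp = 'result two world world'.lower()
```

str.lower() returns str

str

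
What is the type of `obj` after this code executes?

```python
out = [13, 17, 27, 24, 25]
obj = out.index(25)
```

list.index() returns int

int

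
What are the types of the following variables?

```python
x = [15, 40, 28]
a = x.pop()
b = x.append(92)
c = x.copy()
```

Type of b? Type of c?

list.append() returns None; list.copy() returns list

NoneType, list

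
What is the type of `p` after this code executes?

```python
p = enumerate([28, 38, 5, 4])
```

enumerate() returns an enumerate iterator object

enumerate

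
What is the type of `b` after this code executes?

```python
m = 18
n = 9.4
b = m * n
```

int * float returns float (18 * 9.4 = 169.2)

float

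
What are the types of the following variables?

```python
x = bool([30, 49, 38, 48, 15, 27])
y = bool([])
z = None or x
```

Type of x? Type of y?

bool() returns bool; bool() returns bool

bool, bool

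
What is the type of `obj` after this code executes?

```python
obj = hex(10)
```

hex() returns str representation

str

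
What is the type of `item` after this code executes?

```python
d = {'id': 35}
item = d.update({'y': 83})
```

dict.update() returns None

NoneType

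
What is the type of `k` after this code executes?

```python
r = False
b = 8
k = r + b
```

bool + int returns int (False is 0, so 0 + 8 = 8)

int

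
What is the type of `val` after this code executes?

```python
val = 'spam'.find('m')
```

str.find() returns int (index, or -1)

int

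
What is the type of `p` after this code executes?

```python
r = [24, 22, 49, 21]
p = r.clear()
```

list.clear() returns None

NoneType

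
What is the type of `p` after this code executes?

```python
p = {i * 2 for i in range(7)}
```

A set comprehension {expr for x in iterable} produces a set

set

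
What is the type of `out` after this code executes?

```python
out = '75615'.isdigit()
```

str.isdigit() returns bool

bool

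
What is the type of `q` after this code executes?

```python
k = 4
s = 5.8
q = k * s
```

int * float returns float (4 * 5.8 = 23.2)

float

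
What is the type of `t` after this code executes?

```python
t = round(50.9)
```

round() with no ndigits arg returns int

int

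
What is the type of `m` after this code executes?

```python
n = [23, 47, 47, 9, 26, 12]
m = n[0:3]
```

Slicing a list always returns a list

list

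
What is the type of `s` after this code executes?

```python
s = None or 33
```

'or' with None returns the other value (33, int)

int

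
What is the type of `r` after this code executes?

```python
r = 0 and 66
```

'and' returns the first falsy value (0, which is int)

int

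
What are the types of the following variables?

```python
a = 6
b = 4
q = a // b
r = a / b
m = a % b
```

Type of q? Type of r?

int // int returns int; int / int returns float

int, float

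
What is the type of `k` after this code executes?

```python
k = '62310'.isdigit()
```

str.isdigit() returns bool

bool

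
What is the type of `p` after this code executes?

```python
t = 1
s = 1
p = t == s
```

Equality comparison returns bool

bool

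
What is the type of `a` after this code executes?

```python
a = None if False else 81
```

Ternary: condition is False, else branch (81) taken → int

int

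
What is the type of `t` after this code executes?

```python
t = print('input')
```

print() returns None

NoneType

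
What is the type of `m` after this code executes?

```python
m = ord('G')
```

ord() returns int (Unicode code point)

int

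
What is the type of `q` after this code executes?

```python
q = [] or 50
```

'or' returns first truthy value (50, which is int)

int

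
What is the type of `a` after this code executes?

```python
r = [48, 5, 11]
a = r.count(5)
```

list.count() returns int

int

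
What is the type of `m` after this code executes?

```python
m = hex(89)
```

hex() returns str representation

str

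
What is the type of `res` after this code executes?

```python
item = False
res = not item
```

'not' always returns bool

bool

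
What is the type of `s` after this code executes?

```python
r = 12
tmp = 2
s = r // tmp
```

int // int returns int (12 // 2 = 6)

int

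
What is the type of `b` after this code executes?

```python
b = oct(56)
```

oct() returns str representation

str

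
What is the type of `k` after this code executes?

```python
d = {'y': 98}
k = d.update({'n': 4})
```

dict.update() returns None

NoneType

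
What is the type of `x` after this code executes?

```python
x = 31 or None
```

'or' returns first truthy value (31, int)

int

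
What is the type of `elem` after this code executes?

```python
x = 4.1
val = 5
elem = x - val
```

float - int returns float (4.1 - 5 = -0.9)

float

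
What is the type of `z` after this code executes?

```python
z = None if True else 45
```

Ternary: condition is True, if branch (None) taken → NoneType

NoneType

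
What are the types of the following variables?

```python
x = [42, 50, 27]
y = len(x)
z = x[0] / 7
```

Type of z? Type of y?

int / int returns float; len() returns int

float, int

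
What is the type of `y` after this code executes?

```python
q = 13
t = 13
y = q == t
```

Equality comparison returns bool

bool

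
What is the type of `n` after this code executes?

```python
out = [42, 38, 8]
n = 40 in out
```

'in' operator returns bool

bool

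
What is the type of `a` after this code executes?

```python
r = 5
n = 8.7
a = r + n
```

int + float returns float (5 + 8.7 = 13.7)

float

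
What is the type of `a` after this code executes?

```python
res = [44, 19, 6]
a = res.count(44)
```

list.count() returns int

int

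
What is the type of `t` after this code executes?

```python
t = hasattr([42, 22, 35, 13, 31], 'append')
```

hasattr() returns bool

bool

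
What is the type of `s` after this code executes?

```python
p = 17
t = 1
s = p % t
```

int % int returns int (17 % 1 = 0)

int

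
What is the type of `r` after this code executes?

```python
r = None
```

None has type NoneType

NoneType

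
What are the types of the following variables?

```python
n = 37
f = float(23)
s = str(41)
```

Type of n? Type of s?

n is int; s is str

int, str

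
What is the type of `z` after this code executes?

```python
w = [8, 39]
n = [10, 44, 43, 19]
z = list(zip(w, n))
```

list(zip(...)) returns a list of tuples

list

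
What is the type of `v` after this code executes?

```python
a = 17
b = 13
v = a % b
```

int % int returns int (17 % 13 = 4)

int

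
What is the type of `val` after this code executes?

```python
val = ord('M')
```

ord() returns int (Unicode code point)

int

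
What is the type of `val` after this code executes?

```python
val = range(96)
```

range() returns a range object

range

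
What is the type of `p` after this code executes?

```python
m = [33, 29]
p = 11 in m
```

'in' operator returns bool

bool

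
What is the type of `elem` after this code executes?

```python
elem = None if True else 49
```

Ternary: condition is True, if branch (None) taken → NoneType

NoneType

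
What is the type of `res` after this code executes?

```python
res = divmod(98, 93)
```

divmod() returns a tuple (quotient, remainder)

tuple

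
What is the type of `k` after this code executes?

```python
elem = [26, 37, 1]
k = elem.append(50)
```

list.append() returns None (mutates in place)

NoneType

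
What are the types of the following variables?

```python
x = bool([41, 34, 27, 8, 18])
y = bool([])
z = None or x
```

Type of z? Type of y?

None or <bool> returns the bool; bool() returns bool

bool, bool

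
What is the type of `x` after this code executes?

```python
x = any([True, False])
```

any() returns bool

bool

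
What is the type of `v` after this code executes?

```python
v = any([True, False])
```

any() returns bool

bool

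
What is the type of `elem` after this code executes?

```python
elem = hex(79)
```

hex() returns str representation

str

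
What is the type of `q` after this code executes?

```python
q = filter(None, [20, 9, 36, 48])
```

filter() returns a filter iterator object

filter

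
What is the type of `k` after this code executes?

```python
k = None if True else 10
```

Ternary: condition is True, if branch (None) taken → NoneType

NoneType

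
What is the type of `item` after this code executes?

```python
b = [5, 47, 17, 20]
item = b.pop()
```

list.pop() returns the popped element (int here)

int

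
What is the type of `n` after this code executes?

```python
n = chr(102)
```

chr() returns str (single character)

str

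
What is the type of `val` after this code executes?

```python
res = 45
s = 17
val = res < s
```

Comparison operators return bool

bool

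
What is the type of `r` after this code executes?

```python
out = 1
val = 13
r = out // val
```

int // int returns int (1 // 13 = 0)

int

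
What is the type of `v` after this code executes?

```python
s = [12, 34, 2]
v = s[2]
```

Indexing a list of ints returns int (s[2] = 2)

int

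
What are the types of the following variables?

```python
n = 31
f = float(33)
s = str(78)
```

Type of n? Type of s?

n is int; s is str

int, str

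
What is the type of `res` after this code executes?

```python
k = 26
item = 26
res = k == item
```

Equality comparison returns bool

bool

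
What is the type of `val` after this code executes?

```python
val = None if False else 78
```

Ternary: condition is False, else branch (78) taken → int

int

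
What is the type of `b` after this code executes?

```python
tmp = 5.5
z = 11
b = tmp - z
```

float - int returns float (5.5 - 11 = -5.5)

float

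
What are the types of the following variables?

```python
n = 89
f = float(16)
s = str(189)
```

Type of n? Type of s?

n is int; s is str

int, str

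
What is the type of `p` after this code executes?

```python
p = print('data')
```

print() returns None

NoneType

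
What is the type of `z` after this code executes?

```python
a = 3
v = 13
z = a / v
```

int / int always returns float in Python 3 (3 / 13 = 0.230769)

float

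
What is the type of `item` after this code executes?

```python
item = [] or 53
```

'or' returns first truthy value (53, which is int)

int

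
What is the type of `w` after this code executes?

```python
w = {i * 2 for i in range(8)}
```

A set comprehension {expr for x in iterable} produces a set

set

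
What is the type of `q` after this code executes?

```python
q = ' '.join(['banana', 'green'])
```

str.join() returns str

str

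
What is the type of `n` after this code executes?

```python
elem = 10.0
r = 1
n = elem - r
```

float - int returns float (10.0 - 1 = 9.0)

float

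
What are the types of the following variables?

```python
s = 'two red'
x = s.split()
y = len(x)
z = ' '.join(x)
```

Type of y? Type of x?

len() returns int; str.split() returns list

int, list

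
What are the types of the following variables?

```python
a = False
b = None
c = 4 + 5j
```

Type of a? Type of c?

a is bool; c is complex

bool, complex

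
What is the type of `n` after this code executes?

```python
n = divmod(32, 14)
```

divmod() returns a tuple (quotient, remainder)

tuple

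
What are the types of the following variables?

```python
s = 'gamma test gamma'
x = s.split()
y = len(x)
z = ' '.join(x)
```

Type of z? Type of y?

str.join() returns str; len() returns int

str, int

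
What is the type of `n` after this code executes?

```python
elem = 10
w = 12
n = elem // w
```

int // int returns int (10 // 12 = 0)

int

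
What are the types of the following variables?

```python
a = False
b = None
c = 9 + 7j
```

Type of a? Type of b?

a is bool; b is NoneType

bool, NoneType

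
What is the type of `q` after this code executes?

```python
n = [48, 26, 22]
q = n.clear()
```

list.clear() returns None

NoneType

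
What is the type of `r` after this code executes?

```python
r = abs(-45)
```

abs() of int returns int

int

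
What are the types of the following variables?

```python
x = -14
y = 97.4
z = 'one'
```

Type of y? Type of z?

y is float; z is str

float, str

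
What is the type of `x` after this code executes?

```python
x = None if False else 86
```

Ternary: condition is False, else branch (86) taken → int

int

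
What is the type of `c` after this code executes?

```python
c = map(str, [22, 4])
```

map() returns a map iterator object

map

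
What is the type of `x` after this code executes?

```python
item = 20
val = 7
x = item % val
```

int % int returns int (20 % 7 = 6)

int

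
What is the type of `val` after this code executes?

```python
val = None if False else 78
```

Ternary: condition is False, else branch (78) taken → int

int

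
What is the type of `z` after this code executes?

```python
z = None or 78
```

'or' with None returns the other value (78, int)

int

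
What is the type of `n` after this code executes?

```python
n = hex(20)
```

hex() returns str representation

str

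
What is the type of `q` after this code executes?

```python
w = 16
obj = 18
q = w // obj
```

int // int returns int (16 // 18 = 0)

int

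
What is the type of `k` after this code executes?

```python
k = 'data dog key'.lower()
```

str.lower() returns str

str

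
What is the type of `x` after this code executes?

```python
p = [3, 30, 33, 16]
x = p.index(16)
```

list.index() returns int

int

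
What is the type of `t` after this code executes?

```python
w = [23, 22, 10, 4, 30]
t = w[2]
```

Indexing a list of ints returns int (w[2] = 10)

int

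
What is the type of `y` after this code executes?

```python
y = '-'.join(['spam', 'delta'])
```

str.join() returns str

str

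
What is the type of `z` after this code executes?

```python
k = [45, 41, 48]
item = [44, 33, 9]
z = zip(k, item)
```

zip() returns a zip iterator object

zip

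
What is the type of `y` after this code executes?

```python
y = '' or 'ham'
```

'or' returns first truthy value ('ham', which is str)

str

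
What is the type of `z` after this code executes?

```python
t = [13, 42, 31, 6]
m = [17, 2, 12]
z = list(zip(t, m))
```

list(zip(...)) returns a list of tuples

list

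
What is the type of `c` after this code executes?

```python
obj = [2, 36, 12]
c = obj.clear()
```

list.clear() returns None

NoneType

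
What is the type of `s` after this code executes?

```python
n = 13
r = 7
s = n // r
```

int // int returns int (13 // 7 = 1)

int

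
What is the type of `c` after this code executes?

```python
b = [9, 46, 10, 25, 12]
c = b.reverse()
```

list.reverse() returns None

NoneType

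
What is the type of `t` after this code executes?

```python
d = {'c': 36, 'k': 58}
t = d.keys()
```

.keys() returns a dict_keys view object

dict_keys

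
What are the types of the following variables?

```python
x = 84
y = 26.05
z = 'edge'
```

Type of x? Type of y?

x is int; y is float

int, float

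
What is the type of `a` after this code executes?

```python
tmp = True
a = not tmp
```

'not' always returns bool

bool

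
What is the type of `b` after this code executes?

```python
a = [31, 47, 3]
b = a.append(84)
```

list.append() returns None (mutates in place)

NoneType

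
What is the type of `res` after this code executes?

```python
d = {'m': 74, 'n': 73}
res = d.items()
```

dict.items() returns a dict_items view

dict_items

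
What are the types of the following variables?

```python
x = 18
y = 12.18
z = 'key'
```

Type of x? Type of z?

x is int; z is str

int, str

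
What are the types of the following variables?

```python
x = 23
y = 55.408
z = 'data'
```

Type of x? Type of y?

x is int; y is float

int, float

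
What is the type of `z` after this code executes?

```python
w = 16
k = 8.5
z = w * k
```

int * float returns float (16 * 8.5 = 136.0)

float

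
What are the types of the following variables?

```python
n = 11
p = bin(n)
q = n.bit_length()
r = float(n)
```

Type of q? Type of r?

int.bit_length() returns int; float() returns float

int, float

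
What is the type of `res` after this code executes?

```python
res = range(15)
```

range() returns a range object

range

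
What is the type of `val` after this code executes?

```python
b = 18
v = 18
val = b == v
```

Equality comparison returns bool

bool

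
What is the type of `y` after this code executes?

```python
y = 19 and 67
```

'and' returns the last value when all truthy (67, which is int)

int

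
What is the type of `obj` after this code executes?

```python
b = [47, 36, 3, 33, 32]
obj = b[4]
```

Indexing a list of ints returns int (b[4] = 32)

int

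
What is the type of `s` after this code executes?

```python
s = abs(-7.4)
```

abs() of float returns float

float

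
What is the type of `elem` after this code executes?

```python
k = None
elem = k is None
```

'is' comparison returns bool

bool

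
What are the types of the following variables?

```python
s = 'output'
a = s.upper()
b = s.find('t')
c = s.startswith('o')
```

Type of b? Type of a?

str.find() returns int; str.upper() returns str

int, str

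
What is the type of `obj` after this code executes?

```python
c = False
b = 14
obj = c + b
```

bool + int returns int (False is 0, so 0 + 14 = 14)

int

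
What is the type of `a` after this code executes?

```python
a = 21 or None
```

'or' returns first truthy value (21, int)

int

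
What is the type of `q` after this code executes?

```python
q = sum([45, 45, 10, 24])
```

sum() of ints returns int

int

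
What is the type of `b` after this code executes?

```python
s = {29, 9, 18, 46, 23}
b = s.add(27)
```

set.add() returns None (mutates in place)

NoneType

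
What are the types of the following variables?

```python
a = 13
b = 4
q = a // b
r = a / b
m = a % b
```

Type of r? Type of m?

int / int returns float; int % int returns int

float, int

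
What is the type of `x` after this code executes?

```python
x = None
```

None has type NoneType

NoneType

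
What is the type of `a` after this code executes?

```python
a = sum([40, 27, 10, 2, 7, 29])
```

sum() of ints returns int

int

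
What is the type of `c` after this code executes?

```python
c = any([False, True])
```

any() returns bool

bool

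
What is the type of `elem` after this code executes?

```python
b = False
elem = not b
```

'not' always returns bool

bool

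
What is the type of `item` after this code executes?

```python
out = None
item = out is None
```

'is' comparison returns bool

bool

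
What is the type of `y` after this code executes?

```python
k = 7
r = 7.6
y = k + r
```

int + float returns float (7 + 7.6 = 14.6)

float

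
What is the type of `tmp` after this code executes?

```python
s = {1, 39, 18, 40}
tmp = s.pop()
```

Popping from a set of ints returns int

int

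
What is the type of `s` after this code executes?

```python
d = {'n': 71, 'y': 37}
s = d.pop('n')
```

dict.pop() returns the value (int)

int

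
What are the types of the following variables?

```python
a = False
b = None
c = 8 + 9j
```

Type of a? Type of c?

a is bool; c is complex

bool, complex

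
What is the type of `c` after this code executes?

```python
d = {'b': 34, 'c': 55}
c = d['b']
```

Accessing dict[str, int] with key 'b' returns int value 34

int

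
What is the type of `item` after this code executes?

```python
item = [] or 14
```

'or' returns first truthy value (14, which is int)

int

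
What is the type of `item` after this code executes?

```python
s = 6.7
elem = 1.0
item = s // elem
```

float // float returns float (floor division preserves float type)

float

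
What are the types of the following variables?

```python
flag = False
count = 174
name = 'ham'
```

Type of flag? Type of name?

flag is bool; name is str

bool, str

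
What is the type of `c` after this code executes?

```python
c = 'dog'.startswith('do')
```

str.startswith() returns bool

bool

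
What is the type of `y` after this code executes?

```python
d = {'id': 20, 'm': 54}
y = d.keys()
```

.keys() returns a dict_keys view object

dict_keys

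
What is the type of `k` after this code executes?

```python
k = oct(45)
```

oct() returns str representation

str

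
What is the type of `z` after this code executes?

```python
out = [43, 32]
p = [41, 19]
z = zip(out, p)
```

zip() returns a zip iterator object

zip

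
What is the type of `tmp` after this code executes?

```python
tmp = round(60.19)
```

round() with no ndigits arg returns int

int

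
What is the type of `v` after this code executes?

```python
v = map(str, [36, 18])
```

map() returns a map iterator object

map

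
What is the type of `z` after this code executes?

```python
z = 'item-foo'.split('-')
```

str.split() returns list

list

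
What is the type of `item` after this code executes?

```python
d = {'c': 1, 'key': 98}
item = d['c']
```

Accessing dict[str, int] with key 'c' returns int value 1

int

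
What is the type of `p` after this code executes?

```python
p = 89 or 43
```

'or' returns the first truthy value (89, which is int)

int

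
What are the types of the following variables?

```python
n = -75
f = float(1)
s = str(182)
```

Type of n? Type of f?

n is int; f is float

int, float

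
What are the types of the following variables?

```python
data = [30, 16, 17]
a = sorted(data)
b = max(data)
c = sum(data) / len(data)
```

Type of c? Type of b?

int / int returns float; max of ints returns int

float, int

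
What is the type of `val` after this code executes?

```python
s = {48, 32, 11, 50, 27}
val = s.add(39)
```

set.add() returns None (mutates in place)

NoneType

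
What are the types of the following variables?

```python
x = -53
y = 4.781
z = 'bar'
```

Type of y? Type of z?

y is float; z is str

float, str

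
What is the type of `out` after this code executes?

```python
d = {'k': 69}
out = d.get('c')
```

dict.get() returns None when key 'c' is not found and no default given

NoneType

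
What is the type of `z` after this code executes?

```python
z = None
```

None has type NoneType

NoneType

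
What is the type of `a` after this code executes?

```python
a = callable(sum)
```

callable() returns bool

bool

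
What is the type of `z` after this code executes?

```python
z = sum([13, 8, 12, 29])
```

sum() of ints returns int

int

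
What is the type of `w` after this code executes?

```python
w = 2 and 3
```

'and' returns the last value when all truthy (3, which is int)

int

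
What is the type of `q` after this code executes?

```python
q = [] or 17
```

'or' returns first truthy value (17, which is int)

int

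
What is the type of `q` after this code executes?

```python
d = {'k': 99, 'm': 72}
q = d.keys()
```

.keys() returns a dict_keys view object

dict_keys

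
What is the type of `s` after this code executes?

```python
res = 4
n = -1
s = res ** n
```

int ** negative int returns float

float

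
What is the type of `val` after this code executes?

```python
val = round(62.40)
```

round() with no ndigits arg returns int

int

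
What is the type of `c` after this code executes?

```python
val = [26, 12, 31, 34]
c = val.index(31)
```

list.index() returns int

int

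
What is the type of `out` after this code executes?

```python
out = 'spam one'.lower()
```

str.lower() returns str

str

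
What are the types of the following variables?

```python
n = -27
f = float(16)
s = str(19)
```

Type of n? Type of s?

n is int; s is str

int, str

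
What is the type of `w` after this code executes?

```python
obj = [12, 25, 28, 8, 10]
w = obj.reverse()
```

list.reverse() returns None

NoneType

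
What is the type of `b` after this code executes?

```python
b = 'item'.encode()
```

str.encode() returns bytes

bytes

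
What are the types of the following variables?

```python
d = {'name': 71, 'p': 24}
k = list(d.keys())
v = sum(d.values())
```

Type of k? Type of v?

list(...) returns list; sum of int values returns int

list, int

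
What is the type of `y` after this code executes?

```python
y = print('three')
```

print() returns None

NoneType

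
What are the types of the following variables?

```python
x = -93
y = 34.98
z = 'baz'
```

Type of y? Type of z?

y is float; z is str

float, str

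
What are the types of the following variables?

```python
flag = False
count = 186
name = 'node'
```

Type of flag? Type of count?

flag is bool; count is int

bool, int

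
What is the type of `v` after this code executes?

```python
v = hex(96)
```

hex() returns str representation

str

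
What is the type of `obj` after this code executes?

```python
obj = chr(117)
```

chr() returns str (single character)

str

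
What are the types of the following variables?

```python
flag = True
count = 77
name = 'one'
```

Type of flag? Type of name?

flag is bool; name is str

bool, str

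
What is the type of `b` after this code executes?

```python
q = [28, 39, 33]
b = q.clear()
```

list.clear() returns None

NoneType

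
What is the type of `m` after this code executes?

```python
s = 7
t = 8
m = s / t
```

int / int always returns float in Python 3 (7 / 8 = 0.875)

float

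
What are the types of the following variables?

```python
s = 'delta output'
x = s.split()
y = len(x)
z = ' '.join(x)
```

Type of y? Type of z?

len() returns int; str.join() returns str

int, str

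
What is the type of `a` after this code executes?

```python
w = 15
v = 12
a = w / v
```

int / int always returns float in Python 3 (15 / 12 = 1.25)

float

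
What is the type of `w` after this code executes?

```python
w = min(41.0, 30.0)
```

min() of floats returns float

float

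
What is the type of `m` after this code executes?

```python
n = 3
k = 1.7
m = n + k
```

int + float returns float (3 + 1.7 = 4.7)

float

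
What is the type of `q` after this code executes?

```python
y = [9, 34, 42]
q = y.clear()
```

list.clear() returns None

NoneType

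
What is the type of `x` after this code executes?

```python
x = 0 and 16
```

'and' returns the first falsy value (0, which is int)

int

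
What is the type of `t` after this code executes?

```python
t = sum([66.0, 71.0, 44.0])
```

sum() of floats returns float

float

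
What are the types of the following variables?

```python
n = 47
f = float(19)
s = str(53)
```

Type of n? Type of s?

n is int; s is str

int, str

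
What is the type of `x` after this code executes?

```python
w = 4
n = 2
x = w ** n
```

int ** positive int returns int (4 ** 2 = 16)

int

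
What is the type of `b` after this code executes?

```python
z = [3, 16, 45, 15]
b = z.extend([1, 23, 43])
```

list.extend() returns None

NoneType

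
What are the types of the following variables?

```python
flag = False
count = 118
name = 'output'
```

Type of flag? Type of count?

flag is bool; count is int

bool, int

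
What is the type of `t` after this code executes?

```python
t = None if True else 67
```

Ternary: condition is True, if branch (None) taken → NoneType

NoneType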